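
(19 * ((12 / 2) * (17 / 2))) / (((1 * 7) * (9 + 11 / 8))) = 7752 / 581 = 13.34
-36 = -36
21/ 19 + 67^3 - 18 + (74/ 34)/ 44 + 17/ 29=123952167783/ 412148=300746.74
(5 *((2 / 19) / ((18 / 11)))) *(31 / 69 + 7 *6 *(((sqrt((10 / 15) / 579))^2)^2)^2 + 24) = 93850056072243625 / 11934437803449471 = 7.86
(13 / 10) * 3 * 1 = 39 / 10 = 3.90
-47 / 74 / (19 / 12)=-282 / 703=-0.40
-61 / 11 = -5.55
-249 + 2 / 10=-248.80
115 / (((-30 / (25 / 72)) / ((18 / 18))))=-575 / 432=-1.33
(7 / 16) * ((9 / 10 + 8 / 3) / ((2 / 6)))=749 / 160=4.68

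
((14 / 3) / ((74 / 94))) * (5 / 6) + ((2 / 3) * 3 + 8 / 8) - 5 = 979 / 333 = 2.94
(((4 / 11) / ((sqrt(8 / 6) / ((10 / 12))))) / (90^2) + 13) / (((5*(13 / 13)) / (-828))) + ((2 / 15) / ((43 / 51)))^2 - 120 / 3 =-101361024 / 46225 - 23*sqrt(3) / 7425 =-2192.78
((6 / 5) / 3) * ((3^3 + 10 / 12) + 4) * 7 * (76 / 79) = 101612 / 1185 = 85.75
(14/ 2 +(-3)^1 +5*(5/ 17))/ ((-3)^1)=-31/ 17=-1.82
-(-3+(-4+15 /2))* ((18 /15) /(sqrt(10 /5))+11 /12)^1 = -11 /24 - 3* sqrt(2) /10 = -0.88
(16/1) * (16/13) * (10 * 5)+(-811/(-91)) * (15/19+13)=1107.51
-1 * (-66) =66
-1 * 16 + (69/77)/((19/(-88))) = -2680/133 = -20.15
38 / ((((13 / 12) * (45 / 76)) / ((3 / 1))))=11552 / 65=177.72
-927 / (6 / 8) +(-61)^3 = -228217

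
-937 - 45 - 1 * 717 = -1699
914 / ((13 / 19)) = 17366 / 13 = 1335.85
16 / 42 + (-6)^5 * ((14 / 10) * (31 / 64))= -5272.72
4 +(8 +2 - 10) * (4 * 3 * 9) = 4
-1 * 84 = -84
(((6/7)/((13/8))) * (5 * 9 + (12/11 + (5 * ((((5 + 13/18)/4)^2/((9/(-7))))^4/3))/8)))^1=25.02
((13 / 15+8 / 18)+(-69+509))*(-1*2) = -39718 / 45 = -882.62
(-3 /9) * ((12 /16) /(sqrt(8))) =-sqrt(2) /16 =-0.09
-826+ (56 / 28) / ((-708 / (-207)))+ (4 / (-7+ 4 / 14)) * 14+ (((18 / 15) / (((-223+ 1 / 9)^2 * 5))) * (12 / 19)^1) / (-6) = -37450889315867 / 44918301850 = -833.76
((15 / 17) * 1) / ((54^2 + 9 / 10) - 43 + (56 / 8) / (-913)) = 136950 / 446056829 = 0.00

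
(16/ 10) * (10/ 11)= 16/ 11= 1.45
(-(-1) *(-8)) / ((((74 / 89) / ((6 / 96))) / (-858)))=38181 / 74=515.96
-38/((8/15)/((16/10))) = -114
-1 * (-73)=73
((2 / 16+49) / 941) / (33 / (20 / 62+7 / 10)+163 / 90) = 5606145 / 3660004444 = 0.00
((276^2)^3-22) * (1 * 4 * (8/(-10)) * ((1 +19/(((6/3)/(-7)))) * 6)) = 2779502221120693152/5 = 555900444224138630.40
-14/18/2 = -7/18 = -0.39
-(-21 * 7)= 147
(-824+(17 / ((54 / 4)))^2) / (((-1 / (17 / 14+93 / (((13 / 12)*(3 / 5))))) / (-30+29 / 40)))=-921841642487 / 265356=-3473980.77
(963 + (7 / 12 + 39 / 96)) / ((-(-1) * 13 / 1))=92543 / 1248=74.15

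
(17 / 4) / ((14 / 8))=17 / 7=2.43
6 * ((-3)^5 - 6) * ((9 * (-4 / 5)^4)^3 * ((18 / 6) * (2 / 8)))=-13704376614912 / 244140625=-56133.13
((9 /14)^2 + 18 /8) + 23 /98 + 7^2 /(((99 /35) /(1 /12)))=252731 /58212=4.34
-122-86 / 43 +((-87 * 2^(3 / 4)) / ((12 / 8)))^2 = -124 +6728 * sqrt(2) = 9390.83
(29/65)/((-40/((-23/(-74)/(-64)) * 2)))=667/6156800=0.00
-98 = -98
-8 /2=-4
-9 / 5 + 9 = 36 / 5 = 7.20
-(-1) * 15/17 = 15/17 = 0.88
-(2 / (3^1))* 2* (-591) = 788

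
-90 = -90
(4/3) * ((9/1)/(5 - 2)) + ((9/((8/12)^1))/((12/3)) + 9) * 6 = 313/4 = 78.25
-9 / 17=-0.53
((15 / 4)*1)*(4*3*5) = 225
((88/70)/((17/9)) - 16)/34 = -4562/10115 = -0.45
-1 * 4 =-4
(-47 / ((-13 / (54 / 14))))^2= 1610361 / 8281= 194.46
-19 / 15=-1.27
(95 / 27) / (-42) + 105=118975 / 1134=104.92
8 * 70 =560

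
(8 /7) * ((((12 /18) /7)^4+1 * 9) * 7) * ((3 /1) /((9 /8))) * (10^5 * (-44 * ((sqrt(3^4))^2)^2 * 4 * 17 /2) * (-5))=2262397927680000000 /2401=942273189371095.38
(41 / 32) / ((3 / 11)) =451 / 96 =4.70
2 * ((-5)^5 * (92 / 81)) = -575000 / 81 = -7098.77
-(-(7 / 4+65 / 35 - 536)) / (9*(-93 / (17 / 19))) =84473 / 148428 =0.57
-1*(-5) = 5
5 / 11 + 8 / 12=37 / 33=1.12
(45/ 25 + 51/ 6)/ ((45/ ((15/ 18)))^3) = 103/ 1574640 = 0.00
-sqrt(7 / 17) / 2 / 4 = -sqrt(119) / 136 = -0.08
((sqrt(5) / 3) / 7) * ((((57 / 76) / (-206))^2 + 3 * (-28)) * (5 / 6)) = -95056625 * sqrt(5) / 28516992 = -7.45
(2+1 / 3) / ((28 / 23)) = 23 / 12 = 1.92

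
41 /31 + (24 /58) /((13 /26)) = 1933 /899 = 2.15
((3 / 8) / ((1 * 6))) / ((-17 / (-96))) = 0.35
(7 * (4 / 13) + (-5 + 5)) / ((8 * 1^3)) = 7 / 26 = 0.27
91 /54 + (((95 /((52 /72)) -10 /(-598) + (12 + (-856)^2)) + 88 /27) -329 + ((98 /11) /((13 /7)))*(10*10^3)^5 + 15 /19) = 539607600000000824007151121 /1124838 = 479720279720280452836.01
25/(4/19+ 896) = 475/17028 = 0.03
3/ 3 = 1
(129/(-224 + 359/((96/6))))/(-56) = 2/175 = 0.01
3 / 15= 1 / 5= 0.20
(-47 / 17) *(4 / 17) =-188 / 289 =-0.65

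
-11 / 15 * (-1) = 0.73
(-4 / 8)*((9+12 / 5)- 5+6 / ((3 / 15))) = -91 / 5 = -18.20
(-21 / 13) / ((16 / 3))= -63 / 208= -0.30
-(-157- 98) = 255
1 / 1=1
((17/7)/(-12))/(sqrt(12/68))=-17 * sqrt(51)/252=-0.48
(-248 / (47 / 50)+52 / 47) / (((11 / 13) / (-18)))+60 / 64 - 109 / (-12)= 138941413 / 24816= 5598.86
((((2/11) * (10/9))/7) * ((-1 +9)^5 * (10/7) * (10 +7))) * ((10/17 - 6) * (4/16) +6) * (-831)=-88690432.16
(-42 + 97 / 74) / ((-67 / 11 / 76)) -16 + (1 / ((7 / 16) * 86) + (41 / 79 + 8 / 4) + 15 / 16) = 467045629075 / 943170256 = 495.19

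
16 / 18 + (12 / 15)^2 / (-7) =1256 / 1575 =0.80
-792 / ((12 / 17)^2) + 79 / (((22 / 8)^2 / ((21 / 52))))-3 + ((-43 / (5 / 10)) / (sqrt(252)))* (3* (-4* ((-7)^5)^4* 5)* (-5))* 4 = -196060997188418059600* sqrt(7)-4996733 / 3146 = -518728640359888092373.79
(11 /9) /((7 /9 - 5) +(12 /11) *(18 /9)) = -121 /202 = -0.60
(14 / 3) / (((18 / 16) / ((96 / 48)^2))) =448 / 27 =16.59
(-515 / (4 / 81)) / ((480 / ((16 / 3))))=-115.88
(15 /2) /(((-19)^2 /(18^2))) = 2430 /361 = 6.73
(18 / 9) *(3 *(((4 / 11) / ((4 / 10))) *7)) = 420 / 11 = 38.18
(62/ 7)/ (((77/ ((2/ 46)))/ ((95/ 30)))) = 589/ 37191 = 0.02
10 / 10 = 1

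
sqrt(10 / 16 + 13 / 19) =sqrt(7562) / 76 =1.14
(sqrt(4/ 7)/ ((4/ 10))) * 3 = 5.67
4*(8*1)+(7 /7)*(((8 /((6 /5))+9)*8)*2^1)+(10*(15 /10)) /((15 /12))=884 /3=294.67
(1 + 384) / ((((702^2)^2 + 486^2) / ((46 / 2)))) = 8855 / 242856018612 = 0.00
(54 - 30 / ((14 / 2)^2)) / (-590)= -1308 / 14455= -0.09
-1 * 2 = -2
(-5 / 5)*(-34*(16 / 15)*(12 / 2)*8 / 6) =290.13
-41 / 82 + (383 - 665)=-565 / 2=-282.50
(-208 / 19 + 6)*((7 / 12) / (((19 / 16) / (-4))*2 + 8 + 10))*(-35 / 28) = 6580 / 31749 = 0.21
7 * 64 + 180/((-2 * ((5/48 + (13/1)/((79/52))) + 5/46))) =334811872/764869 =437.74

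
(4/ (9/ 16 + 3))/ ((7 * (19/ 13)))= 0.11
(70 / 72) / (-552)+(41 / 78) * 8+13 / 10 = 7108589 / 1291680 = 5.50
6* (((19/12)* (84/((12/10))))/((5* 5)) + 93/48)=1529/40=38.22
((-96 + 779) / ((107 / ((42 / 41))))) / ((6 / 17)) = 81277 / 4387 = 18.53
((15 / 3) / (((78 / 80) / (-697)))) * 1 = -139400 / 39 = -3574.36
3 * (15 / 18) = 5 / 2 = 2.50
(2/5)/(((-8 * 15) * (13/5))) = -1/780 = -0.00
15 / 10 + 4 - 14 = -17 / 2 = -8.50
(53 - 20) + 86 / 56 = 967 / 28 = 34.54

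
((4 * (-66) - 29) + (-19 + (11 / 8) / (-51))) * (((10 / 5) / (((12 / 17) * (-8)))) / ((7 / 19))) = 299.95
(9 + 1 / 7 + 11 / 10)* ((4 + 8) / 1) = 4302 / 35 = 122.91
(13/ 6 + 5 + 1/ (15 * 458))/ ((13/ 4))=32824/ 14885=2.21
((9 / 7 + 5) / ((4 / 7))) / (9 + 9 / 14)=154 / 135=1.14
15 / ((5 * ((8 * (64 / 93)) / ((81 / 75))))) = 7533 / 12800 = 0.59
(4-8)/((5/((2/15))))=-0.11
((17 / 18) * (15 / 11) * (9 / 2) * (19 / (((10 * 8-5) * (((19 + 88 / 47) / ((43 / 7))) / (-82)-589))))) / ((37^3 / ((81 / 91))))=-2167892343 / 49495448328576250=-0.00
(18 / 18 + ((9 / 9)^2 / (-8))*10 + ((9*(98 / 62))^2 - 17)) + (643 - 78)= 2883475 / 3844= 750.12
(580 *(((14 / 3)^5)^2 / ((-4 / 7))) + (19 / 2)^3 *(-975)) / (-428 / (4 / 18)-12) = 2349142690068845 / 915495696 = 2565978.96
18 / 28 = 9 / 14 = 0.64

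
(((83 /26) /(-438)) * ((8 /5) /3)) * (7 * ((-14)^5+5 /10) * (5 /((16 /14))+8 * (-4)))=-3541388473 /8760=-404268.09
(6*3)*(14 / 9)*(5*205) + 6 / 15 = 143502 / 5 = 28700.40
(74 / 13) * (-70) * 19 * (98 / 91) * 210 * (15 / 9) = -482258000 / 169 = -2853597.63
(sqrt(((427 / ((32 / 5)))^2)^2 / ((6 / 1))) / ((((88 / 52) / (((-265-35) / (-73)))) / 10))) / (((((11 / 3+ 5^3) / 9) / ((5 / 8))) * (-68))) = -999960609375 * sqrt(6) / 86331981824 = -28.37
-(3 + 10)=-13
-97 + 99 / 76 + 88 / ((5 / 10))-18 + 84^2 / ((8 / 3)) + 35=208491 / 76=2743.30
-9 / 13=-0.69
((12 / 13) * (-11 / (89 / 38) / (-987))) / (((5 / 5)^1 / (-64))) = -107008 / 380653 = -0.28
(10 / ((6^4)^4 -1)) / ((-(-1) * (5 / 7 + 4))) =2 / 2659903627029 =0.00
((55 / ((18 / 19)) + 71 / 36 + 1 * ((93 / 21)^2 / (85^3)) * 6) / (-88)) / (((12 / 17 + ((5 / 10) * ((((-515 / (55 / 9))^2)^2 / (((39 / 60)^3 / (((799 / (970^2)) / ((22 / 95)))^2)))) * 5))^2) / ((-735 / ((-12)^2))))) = 701879462863807334021216265765481600853429639 / 7683868542263767653048528752127973703508665585443200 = 0.00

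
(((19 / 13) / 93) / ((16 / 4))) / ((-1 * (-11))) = 0.00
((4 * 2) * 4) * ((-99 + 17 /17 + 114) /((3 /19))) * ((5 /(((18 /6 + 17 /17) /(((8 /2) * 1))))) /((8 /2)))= 12160 /3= 4053.33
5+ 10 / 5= 7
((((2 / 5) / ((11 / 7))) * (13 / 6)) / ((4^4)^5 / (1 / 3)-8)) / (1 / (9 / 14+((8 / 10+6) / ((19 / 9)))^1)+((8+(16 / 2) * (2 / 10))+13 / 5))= 155883 / 11615523410285831080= 0.00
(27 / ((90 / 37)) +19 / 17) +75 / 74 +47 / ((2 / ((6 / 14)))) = 1026013 / 44030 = 23.30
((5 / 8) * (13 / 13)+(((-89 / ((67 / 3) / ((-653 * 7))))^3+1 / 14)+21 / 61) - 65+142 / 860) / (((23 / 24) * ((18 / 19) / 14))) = 8455827527220181424205667 / 90723655135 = 93204220163281.69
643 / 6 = 107.17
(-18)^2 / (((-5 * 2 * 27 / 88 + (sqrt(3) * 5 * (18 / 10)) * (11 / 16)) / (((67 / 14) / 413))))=4245120 / 38857931 + 8560992 * sqrt(3) / 38857931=0.49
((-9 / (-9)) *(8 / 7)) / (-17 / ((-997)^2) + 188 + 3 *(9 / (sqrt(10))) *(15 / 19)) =71527717810688080 / 11751182392436827221 - 1351657724366808 *sqrt(10) / 19585303987394712035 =0.01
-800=-800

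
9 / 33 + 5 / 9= 82 / 99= 0.83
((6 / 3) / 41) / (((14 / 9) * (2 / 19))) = 171 / 574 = 0.30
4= 4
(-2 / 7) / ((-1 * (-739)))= -2 / 5173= -0.00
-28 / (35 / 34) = -136 / 5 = -27.20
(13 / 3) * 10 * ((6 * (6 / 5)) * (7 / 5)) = 2184 / 5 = 436.80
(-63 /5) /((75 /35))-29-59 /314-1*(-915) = 6907467 /7850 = 879.93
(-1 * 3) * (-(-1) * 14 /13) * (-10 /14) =2.31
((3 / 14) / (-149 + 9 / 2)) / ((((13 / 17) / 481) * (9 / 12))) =-148 / 119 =-1.24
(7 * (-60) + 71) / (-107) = 349 / 107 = 3.26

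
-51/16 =-3.19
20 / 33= 0.61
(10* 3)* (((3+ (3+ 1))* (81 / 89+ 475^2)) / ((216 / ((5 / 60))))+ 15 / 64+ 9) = 1426952015 / 76896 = 18556.91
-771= -771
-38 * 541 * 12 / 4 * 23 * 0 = 0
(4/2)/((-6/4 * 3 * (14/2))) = -0.06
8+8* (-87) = -688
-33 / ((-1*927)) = 0.04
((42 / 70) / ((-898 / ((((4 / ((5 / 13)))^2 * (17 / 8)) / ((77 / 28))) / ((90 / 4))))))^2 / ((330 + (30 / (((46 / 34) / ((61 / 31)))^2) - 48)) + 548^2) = 0.00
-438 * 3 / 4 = -657 / 2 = -328.50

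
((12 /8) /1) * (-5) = -15 /2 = -7.50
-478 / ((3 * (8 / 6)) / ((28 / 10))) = -1673 / 5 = -334.60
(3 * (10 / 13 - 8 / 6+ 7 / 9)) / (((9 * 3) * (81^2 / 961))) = 24025 / 6908733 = 0.00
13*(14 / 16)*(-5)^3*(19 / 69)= -391.53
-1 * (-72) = 72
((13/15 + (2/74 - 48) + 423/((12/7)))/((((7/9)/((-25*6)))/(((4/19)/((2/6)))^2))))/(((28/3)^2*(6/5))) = -2692494675/18325804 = -146.92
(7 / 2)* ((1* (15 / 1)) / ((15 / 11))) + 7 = 91 / 2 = 45.50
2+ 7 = 9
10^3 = 1000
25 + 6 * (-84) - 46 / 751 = -359775 / 751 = -479.06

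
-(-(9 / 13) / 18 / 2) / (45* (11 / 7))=7 / 25740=0.00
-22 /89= -0.25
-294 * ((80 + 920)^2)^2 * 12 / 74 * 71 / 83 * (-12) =1502928000000000000 / 3071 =489393682839465.97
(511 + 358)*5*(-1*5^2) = -108625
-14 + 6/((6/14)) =0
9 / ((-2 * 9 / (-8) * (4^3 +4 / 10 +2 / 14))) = 140 / 2259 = 0.06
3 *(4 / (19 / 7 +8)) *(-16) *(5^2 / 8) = -56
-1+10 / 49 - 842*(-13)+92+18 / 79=42725899 / 3871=11037.43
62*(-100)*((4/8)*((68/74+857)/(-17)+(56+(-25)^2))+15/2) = -1258727100/629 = -2001155.96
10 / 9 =1.11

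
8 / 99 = 0.08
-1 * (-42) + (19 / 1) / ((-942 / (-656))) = 26014 / 471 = 55.23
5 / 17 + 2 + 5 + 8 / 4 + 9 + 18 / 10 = 1708 / 85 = 20.09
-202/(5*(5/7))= -1414/25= -56.56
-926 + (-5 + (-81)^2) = 5630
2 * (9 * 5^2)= 450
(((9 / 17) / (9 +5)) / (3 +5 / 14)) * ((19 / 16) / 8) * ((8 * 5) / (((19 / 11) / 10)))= 2475 / 6392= 0.39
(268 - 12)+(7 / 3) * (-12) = 228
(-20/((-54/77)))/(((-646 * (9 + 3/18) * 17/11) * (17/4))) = -616/840123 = -0.00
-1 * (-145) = 145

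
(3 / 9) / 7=0.05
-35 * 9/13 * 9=-2835/13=-218.08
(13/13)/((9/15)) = 5/3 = 1.67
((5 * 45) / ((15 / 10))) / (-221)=-150 / 221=-0.68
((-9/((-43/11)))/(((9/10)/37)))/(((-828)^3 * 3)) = -2035/36614299104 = -0.00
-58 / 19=-3.05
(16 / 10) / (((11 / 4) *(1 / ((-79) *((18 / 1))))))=-45504 / 55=-827.35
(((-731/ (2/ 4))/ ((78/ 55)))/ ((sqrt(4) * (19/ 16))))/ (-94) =160820/ 34827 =4.62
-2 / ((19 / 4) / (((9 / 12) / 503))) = -6 / 9557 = -0.00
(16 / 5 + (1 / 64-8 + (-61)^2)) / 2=1189189 / 640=1858.11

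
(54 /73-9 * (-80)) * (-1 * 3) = -2162.22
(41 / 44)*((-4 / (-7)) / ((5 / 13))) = 533 / 385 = 1.38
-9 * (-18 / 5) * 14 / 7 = 324 / 5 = 64.80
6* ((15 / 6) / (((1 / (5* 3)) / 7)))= 1575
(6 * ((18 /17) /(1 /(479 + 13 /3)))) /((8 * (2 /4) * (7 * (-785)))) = -2610 /18683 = -0.14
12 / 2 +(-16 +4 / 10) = -48 / 5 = -9.60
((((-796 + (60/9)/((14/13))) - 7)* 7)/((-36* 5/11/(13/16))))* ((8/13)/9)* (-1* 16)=-368126/1215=-302.98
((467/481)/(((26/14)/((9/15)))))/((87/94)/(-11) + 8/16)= 5070219/6721975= 0.75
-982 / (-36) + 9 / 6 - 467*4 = -16553 / 9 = -1839.22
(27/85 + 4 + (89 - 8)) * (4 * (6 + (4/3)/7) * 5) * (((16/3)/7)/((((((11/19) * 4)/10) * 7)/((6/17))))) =116979200/66759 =1752.26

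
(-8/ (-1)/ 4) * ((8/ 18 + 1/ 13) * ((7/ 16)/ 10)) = 427/ 9360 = 0.05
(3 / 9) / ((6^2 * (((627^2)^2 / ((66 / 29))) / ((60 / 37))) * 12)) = 5 / 271362421010934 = 0.00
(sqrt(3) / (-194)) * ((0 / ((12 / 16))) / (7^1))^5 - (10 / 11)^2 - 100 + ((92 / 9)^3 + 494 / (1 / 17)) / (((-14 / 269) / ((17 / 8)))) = -1909726535995 / 4939704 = -386607.48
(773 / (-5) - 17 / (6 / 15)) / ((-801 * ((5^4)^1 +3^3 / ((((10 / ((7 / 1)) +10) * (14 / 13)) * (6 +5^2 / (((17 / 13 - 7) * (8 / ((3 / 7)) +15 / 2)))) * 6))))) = 79141344 / 201035563039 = 0.00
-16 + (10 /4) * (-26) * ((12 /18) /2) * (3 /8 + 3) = -89.12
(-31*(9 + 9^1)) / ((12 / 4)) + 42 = -144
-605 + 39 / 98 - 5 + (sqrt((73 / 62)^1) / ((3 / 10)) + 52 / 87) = -5192371 / 8526 + 5 * sqrt(4526) / 93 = -605.39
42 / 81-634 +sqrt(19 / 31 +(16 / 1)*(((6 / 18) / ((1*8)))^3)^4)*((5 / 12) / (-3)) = -17104 / 27-5*sqrt(1344405289989833665) / 53317730304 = -633.59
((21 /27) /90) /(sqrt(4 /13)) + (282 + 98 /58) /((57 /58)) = 7 * sqrt(13) /1620 + 866 /3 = 288.68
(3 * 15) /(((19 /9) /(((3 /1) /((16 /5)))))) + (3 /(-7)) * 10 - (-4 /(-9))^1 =15.25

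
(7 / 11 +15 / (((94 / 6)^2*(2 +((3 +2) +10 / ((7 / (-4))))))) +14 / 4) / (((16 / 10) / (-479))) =-486972955 / 388784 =-1252.55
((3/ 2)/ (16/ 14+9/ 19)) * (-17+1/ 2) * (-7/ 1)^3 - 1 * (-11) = 4525741/ 860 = 5262.49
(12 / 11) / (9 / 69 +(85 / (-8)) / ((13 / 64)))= -0.02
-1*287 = -287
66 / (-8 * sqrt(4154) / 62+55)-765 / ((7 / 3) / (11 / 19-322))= 264 * sqrt(4154) / 91631+1284275203005 / 12186923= 105381.60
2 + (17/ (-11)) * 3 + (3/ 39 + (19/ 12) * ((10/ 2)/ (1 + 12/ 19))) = 2.29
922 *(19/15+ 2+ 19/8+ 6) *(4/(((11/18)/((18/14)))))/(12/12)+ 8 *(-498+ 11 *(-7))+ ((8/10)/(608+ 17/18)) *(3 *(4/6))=32888898026/383635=85729.66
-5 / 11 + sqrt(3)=1.28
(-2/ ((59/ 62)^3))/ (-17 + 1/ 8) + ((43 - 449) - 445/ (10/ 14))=-28526410537/ 27726165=-1028.86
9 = 9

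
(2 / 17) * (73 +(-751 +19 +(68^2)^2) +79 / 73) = 3121584840 / 1241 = 2515378.60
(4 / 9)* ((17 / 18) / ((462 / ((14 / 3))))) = 34 / 8019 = 0.00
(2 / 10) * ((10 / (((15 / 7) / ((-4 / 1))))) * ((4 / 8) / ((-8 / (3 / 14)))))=1 / 20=0.05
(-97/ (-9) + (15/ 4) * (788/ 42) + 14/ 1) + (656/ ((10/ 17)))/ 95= 6396401/ 59850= 106.87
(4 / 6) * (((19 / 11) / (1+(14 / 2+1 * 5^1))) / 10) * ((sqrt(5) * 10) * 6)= 76 * sqrt(5) / 143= 1.19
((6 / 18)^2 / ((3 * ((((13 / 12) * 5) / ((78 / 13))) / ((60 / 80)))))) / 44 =1 / 1430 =0.00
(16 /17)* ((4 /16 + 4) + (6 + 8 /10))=52 /5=10.40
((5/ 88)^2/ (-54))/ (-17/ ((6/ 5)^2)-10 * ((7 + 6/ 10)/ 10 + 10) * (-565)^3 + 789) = -25/ 8115527174482464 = -0.00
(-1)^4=1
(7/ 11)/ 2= 7/ 22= 0.32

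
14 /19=0.74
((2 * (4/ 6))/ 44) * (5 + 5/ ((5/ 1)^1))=2/ 11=0.18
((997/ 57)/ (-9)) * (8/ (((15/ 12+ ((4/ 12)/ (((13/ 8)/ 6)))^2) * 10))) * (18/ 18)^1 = -2695888/ 4793985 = -0.56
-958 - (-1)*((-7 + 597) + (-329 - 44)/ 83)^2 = 2355068747/ 6889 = 341859.30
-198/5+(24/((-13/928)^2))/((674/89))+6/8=18350637759/1139060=16110.33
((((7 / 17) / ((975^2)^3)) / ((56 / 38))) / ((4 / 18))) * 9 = 19 / 1442386283203125000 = 0.00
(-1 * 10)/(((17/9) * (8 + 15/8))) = -0.54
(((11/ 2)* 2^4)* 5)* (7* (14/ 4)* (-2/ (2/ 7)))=-75460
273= 273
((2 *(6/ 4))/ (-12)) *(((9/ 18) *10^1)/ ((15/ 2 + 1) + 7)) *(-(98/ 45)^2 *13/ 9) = 62426/ 112995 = 0.55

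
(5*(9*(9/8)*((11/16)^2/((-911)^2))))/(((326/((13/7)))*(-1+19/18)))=5733585/1939332835328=0.00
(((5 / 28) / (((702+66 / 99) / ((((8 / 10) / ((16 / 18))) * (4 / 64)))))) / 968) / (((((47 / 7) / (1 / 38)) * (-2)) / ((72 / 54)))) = -9 / 233242341376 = -0.00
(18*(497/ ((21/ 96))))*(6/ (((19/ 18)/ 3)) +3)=15581376/ 19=820072.42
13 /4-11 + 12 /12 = -27 /4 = -6.75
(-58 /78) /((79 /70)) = -2030 /3081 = -0.66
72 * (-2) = -144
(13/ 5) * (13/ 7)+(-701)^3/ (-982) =12056689493/ 34370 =350791.08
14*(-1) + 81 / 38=-11.87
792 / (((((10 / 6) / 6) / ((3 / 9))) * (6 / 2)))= 1584 / 5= 316.80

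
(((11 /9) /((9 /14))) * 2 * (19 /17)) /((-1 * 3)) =-1.42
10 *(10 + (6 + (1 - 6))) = 110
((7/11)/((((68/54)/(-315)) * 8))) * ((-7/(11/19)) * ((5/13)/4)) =39590775/1711424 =23.13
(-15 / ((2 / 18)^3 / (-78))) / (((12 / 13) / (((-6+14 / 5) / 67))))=-2956824 / 67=-44131.70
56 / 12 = 14 / 3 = 4.67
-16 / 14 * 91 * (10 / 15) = -208 / 3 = -69.33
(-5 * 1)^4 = 625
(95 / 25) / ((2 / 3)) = 5.70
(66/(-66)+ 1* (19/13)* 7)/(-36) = -10/39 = -0.26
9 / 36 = 1 / 4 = 0.25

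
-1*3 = -3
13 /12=1.08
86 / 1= 86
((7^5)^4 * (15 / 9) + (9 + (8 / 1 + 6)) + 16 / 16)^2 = 159170144022725757093967612761245929 / 9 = 17685571558080639677107510000000000.00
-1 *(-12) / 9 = 4 / 3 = 1.33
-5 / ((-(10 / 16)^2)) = 12.80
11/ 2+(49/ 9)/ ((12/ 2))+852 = 23177/ 27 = 858.41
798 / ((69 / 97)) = 25802 / 23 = 1121.83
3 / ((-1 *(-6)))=1 / 2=0.50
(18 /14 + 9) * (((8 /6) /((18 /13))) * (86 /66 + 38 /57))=13520 /693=19.51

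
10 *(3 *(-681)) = -20430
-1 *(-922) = 922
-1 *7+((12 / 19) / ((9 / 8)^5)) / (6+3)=-23429479 / 3365793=-6.96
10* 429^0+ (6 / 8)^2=169 / 16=10.56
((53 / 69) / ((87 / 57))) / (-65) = -1007 / 130065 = -0.01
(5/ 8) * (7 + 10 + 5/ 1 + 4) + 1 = 69/ 4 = 17.25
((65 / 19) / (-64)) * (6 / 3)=-65 / 608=-0.11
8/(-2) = -4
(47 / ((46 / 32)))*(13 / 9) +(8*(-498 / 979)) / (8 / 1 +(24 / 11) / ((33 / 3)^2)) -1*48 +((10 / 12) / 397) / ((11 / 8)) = -2983994627 / 2333143989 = -1.28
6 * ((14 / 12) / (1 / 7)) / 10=49 / 10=4.90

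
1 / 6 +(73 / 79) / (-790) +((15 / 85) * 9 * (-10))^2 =6829010977 / 27054735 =252.41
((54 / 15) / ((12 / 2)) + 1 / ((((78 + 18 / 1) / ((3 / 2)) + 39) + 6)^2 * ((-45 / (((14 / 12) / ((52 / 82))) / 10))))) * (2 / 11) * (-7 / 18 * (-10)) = 318453821 / 750641580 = 0.42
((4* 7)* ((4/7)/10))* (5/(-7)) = -8/7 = -1.14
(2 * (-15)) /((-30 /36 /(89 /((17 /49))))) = 156996 /17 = 9235.06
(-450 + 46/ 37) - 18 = -17270/ 37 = -466.76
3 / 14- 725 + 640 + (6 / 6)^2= -1173 / 14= -83.79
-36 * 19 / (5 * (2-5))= 228 / 5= 45.60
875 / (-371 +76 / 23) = -20125 / 8457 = -2.38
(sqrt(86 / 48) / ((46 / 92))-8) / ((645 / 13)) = -104 / 645+13*sqrt(258) / 3870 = -0.11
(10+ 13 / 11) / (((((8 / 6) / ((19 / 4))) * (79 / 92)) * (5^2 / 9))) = 1451277 / 86900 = 16.70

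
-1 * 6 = -6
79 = 79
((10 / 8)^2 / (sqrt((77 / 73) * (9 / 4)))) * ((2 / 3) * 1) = 25 * sqrt(5621) / 2772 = 0.68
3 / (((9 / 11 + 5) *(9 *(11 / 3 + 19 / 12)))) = 0.01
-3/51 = -1/17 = -0.06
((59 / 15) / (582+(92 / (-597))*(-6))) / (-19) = -11741 / 33060570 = -0.00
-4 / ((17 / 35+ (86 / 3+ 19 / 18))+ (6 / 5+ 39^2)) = -2520 / 978017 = -0.00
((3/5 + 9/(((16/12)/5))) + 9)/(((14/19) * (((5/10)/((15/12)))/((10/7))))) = 82365/392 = 210.11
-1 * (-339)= 339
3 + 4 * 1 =7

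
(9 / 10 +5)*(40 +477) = 30503 / 10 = 3050.30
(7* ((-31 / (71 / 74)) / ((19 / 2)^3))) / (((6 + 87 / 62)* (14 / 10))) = -5689120 / 223527951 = -0.03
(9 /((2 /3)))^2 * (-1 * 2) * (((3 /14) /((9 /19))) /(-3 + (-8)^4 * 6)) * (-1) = 1539 /229348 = 0.01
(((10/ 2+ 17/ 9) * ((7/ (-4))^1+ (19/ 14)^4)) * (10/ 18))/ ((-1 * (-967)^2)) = -3259805/ 484952116824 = -0.00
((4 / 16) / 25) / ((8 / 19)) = 19 / 800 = 0.02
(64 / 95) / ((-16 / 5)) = -4 / 19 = -0.21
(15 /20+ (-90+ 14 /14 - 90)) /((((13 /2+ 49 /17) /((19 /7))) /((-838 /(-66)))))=-96495281 /147378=-654.75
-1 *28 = -28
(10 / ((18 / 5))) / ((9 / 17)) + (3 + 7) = 1235 / 81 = 15.25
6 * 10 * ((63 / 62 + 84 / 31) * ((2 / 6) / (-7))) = -330 / 31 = -10.65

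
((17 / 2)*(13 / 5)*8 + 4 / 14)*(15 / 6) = 3099 / 7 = 442.71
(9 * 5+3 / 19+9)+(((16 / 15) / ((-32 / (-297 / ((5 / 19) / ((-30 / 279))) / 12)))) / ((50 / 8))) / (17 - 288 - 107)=54.16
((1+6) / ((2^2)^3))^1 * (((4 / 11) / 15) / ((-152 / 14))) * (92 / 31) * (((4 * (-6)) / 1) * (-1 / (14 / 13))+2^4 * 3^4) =-0.96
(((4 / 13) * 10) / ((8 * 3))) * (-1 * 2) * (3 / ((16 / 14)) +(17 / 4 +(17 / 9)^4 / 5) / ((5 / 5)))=-2472443 / 1023516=-2.42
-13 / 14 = -0.93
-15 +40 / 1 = 25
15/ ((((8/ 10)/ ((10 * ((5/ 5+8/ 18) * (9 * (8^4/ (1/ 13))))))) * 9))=43264000/ 3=14421333.33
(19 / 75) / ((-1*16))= -19 / 1200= -0.02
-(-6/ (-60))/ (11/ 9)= -9/ 110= -0.08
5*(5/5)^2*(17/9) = 9.44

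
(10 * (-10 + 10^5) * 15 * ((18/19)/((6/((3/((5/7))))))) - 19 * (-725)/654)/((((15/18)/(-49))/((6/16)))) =-3633660693075/16568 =-219318004.17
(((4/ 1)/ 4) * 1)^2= 1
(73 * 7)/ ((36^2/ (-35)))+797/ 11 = 836177/ 14256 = 58.65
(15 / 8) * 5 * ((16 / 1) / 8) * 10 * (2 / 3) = 125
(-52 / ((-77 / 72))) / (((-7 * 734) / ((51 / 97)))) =-95472 / 19187861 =-0.00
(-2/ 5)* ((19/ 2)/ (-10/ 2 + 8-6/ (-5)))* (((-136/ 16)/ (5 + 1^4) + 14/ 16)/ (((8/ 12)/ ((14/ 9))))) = 247/ 216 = 1.14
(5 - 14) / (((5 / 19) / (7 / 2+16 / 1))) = -6669 / 10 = -666.90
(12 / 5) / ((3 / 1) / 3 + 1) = 6 / 5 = 1.20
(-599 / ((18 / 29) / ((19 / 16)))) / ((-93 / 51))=5610833 / 8928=628.45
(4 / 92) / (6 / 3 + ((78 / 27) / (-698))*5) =3141 / 142991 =0.02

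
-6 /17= -0.35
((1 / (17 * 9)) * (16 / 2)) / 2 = 4 / 153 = 0.03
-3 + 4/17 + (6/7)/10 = -1594/595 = -2.68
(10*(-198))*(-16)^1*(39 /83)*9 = 11119680 /83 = 133972.05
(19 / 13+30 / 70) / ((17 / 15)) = 2580 / 1547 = 1.67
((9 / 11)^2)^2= 6561 / 14641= 0.45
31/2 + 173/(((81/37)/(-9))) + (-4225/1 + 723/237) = -6992929/1422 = -4917.67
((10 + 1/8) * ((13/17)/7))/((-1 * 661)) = -1053/629272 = -0.00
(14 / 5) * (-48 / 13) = -672 / 65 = -10.34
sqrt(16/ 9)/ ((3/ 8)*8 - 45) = -2/ 63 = -0.03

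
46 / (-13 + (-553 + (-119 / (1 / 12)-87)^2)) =46 / 2294659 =0.00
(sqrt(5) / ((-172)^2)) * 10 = 5 * sqrt(5) / 14792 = 0.00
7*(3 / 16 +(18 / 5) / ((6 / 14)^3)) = 77147 / 240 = 321.45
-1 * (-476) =476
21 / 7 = 3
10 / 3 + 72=226 / 3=75.33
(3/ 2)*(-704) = -1056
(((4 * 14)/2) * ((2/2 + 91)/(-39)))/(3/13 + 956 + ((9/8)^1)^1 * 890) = -10304/305367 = -0.03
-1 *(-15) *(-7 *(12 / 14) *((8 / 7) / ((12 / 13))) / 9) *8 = -2080 / 21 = -99.05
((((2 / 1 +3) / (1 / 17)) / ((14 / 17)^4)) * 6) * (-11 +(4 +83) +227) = 335966.79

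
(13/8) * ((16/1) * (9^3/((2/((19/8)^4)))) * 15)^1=18525781755/4096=4522895.94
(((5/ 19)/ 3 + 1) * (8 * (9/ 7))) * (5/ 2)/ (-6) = -620/ 133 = -4.66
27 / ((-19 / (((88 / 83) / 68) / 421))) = -594 / 11286589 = -0.00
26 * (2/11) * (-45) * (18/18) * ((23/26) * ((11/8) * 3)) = -3105/4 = -776.25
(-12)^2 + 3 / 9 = 433 / 3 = 144.33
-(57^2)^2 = -10556001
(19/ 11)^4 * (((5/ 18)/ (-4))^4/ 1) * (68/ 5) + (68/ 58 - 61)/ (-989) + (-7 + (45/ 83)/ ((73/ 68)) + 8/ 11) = -97509024609407831209/ 17093696038140496896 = -5.70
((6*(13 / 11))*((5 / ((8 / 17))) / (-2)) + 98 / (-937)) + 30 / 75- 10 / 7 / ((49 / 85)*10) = -5320324969 / 141412040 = -37.62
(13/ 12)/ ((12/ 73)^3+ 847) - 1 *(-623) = 2463340530673/ 3953989524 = 623.00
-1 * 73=-73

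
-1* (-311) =311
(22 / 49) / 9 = 22 / 441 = 0.05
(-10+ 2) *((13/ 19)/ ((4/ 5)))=-130/ 19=-6.84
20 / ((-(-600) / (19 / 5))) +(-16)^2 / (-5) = -7661 / 150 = -51.07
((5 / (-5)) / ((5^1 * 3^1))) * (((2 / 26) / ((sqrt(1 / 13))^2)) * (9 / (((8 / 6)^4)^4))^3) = -19383245667680019896796723 / 396140812571321687967719751680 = -0.00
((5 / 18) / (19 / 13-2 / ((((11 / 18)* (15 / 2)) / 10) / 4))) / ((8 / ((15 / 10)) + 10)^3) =-2145 / 445214864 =-0.00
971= 971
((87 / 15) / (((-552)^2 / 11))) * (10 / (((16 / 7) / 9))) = 2233 / 270848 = 0.01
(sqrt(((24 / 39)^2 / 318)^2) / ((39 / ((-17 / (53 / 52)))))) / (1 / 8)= -17408 / 4272489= -0.00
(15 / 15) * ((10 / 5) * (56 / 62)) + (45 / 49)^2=197231 / 74431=2.65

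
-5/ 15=-1/ 3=-0.33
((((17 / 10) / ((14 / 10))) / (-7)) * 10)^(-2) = 2401 / 7225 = 0.33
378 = 378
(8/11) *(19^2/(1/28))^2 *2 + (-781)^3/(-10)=21587641191/110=196251283.55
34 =34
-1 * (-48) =48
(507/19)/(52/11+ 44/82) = 228657/45106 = 5.07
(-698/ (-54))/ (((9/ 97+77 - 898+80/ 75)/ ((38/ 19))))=-0.03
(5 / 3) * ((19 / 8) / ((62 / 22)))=1045 / 744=1.40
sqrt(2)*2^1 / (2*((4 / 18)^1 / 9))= 81*sqrt(2) / 2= 57.28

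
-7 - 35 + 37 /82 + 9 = -2669 /82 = -32.55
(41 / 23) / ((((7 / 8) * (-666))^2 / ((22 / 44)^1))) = 328 / 124971903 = 0.00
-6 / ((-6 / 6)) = 6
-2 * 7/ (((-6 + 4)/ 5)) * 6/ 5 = 42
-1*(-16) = 16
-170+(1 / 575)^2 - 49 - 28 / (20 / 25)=-83978749 / 330625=-254.00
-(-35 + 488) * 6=-2718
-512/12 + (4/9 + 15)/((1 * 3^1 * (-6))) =-7051/162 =-43.52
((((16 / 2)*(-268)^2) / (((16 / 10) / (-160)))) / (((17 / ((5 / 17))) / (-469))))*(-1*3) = -404225472000 / 289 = -1398704055.36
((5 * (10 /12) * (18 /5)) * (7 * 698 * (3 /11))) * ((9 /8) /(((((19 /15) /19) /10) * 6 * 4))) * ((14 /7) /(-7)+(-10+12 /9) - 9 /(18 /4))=-135455625 /88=-1539268.47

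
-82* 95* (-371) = 2890090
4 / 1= 4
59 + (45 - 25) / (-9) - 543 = -4376 / 9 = -486.22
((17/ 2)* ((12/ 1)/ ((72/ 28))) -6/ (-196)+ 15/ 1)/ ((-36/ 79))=-1270399/ 10584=-120.03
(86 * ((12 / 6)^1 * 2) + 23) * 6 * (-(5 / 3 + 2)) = -8074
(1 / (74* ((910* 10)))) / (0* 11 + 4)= 1 / 2693600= 0.00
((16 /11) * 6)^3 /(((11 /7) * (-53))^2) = 43352064 /452392259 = 0.10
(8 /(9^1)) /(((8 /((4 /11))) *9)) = 4 /891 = 0.00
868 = 868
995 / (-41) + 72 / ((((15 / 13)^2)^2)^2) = -15782120387 / 11675390625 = -1.35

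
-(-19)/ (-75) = -19/ 75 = -0.25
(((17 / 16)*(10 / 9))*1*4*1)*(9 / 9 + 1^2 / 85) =43 / 9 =4.78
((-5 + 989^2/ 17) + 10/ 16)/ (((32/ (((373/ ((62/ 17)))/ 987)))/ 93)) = 2918491129/ 168448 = 17325.77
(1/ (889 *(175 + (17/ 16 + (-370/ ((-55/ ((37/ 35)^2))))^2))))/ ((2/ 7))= 1452605000/ 85814538276727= 0.00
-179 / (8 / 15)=-335.62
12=12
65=65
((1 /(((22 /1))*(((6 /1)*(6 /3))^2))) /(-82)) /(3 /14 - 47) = 7 /85076640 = 0.00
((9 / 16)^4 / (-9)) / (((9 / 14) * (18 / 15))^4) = -1500625 / 47775744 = -0.03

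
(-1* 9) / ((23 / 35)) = -315 / 23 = -13.70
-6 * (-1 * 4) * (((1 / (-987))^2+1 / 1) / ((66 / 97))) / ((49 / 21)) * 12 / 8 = 188988980 / 8334557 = 22.68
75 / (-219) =-25 / 73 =-0.34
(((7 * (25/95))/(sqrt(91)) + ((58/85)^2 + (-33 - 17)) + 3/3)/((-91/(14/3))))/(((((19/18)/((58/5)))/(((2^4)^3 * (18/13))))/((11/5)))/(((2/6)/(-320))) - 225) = -1030909676544/93196938014375 + 2939904 * sqrt(91)/637221970645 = -0.01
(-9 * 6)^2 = 2916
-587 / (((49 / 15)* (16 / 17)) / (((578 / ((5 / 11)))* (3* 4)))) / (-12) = 95169723 / 392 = 242779.91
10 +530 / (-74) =105 / 37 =2.84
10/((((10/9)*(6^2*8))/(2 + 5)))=7/32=0.22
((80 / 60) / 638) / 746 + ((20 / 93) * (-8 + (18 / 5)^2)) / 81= 1904197 / 144569205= 0.01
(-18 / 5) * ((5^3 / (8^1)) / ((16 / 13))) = -2925 / 64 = -45.70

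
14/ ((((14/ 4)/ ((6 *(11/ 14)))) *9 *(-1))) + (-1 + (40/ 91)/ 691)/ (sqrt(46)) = -44/ 21 - 62841 *sqrt(46)/ 2892526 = -2.24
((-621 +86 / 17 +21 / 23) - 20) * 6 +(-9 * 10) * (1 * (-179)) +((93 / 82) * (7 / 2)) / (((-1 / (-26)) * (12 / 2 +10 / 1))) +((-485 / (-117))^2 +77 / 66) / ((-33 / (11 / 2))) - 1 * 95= 257191158616699 / 21067042464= 12208.22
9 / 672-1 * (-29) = 6499 / 224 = 29.01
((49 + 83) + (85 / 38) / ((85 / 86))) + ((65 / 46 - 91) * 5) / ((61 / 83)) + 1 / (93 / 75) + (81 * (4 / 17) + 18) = -12288180063 / 28096478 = -437.36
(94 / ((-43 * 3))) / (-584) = 47 / 37668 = 0.00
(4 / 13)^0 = 1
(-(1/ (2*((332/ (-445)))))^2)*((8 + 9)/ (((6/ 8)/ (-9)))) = 10099275/ 110224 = 91.63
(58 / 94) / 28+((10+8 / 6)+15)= 104051 / 3948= 26.36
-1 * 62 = -62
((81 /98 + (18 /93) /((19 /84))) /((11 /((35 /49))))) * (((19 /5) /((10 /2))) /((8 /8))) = 97101 /1169630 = 0.08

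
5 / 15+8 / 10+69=70.13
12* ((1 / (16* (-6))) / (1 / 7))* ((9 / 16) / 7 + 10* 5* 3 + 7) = -137.45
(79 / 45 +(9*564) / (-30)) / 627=-137 / 513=-0.27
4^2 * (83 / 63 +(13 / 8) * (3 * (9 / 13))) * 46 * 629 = 2172346.35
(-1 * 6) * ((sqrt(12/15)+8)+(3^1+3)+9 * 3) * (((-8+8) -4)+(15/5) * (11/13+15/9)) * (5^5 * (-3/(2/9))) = 4657500 * sqrt(5)/13+477393750/13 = 37523710.51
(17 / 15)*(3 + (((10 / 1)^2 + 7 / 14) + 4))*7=5117 / 6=852.83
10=10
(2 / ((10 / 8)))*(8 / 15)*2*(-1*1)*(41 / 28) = -1312 / 525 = -2.50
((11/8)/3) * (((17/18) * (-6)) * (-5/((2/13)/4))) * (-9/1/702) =-935/216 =-4.33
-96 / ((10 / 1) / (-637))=30576 / 5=6115.20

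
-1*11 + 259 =248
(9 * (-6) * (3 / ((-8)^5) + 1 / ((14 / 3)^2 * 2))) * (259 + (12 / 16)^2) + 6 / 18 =-12338496725 / 38535168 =-320.19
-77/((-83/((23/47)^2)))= 40733/183347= 0.22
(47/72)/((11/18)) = 47/44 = 1.07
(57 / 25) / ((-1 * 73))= -57 / 1825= -0.03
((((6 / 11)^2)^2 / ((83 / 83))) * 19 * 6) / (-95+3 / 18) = -886464 / 8330729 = -0.11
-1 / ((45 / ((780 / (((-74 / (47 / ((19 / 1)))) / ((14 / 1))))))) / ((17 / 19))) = 290836 / 40071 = 7.26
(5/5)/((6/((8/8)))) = 1/6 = 0.17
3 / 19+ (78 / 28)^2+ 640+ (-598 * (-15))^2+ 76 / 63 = 2696749280455 / 33516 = 80461549.12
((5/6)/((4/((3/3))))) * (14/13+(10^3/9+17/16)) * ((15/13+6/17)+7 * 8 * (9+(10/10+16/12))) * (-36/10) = -89420104915/1654848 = -54035.24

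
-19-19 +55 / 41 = -1503 / 41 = -36.66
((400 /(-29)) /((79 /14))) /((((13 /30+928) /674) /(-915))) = 14801040000 /9115889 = 1623.65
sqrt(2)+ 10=11.41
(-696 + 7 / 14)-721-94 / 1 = -3021 / 2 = -1510.50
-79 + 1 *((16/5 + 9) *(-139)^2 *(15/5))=3535348/5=707069.60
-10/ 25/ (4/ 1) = -1/ 10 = -0.10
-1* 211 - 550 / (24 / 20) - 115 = -2353 / 3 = -784.33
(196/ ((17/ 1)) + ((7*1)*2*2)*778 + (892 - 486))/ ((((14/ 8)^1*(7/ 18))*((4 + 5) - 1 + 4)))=323508/ 119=2718.55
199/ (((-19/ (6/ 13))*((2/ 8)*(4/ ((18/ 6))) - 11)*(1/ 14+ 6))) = 12537/ 167960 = 0.07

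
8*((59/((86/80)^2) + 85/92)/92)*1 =8841965/1956242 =4.52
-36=-36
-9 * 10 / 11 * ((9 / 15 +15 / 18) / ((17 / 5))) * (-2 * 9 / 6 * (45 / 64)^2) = 3918375 / 765952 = 5.12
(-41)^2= 1681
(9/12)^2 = 9/16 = 0.56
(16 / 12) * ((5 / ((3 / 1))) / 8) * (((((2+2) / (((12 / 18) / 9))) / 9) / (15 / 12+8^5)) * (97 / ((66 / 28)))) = 27160 / 12976623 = 0.00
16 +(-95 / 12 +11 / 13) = 1393 / 156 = 8.93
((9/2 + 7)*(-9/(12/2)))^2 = 4761/16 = 297.56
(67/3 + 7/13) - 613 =-23015/39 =-590.13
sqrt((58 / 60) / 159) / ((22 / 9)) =3 * sqrt(15370) / 11660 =0.03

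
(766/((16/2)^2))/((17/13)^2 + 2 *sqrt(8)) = -18706103/26573792 + 10938863 *sqrt(2)/6643448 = 1.62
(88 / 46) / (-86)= -22 / 989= -0.02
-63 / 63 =-1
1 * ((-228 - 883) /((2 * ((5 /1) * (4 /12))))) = -3333 /10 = -333.30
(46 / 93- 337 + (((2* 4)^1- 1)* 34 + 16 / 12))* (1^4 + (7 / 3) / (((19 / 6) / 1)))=-99407 / 589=-168.77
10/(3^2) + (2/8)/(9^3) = 3241/2916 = 1.11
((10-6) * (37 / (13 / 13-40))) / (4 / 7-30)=518 / 4017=0.13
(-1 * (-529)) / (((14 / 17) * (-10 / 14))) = -8993 / 10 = -899.30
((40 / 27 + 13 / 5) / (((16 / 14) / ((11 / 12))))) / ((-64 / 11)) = -466697 / 829440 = -0.56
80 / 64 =5 / 4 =1.25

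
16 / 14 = 8 / 7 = 1.14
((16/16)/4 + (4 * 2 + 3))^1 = 45/4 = 11.25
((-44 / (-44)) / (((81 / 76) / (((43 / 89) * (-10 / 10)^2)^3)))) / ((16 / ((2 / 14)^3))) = 1510633 / 78344614908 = 0.00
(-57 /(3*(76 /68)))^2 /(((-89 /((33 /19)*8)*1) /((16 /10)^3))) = -39063552 /211375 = -184.81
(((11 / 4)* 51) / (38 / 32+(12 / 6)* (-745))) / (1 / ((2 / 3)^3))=-0.03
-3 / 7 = -0.43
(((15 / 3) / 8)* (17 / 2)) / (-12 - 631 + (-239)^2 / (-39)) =-3315 / 1315168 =-0.00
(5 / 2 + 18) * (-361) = -14801 / 2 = -7400.50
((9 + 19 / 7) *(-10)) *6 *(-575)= 2829000 / 7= 404142.86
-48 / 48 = -1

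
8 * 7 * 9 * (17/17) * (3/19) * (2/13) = 3024/247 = 12.24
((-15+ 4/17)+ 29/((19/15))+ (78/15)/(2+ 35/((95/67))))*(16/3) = 8389504/188955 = 44.40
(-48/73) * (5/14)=-120/511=-0.23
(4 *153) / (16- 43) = -68 / 3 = -22.67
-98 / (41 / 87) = -207.95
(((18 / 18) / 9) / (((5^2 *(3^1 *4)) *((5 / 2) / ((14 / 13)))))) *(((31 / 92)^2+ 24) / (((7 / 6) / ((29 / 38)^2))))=171645577 / 89373492000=0.00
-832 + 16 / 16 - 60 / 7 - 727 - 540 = -14746 / 7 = -2106.57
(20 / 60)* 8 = 8 / 3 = 2.67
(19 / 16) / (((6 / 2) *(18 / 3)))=19 / 288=0.07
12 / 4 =3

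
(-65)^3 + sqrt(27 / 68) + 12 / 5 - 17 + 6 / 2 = -1373183 / 5 + 3* sqrt(51) / 34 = -274635.97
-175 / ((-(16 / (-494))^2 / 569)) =6074971175 / 64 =94921424.61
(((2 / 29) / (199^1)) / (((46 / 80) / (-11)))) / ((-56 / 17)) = 1870 / 929131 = 0.00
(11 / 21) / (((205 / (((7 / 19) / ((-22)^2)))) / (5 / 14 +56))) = 263 / 2399320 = 0.00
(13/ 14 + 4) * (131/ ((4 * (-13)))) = -9039/ 728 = -12.42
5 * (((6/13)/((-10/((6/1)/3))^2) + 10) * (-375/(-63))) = 81400/273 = 298.17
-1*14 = -14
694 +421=1115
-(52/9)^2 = -2704/81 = -33.38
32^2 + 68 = 1092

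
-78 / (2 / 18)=-702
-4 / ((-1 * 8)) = 1 / 2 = 0.50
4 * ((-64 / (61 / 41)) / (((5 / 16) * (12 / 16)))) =-671744 / 915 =-734.15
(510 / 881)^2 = 260100 / 776161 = 0.34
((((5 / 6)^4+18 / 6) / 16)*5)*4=22565 / 5184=4.35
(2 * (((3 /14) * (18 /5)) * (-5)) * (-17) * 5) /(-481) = -1.36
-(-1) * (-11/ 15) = -11/ 15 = -0.73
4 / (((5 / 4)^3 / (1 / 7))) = 256 / 875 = 0.29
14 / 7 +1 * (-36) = -34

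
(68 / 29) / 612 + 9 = 2350 / 261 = 9.00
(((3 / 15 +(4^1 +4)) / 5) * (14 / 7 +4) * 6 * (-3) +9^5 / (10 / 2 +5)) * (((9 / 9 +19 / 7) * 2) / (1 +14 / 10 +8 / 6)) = 11169171 / 980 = 11397.11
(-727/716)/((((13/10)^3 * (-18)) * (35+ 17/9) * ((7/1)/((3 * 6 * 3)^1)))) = 0.01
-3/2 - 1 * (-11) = 19/2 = 9.50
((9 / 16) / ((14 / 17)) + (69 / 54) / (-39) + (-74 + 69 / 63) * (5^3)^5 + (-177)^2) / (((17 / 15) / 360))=-4373217711855939425 / 6188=-706725551366506.05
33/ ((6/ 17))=187/ 2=93.50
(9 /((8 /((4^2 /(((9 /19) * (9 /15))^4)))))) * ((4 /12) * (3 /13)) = 162901250 /767637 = 212.21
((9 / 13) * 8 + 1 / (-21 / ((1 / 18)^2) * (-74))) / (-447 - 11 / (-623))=-645280705 / 52077454416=-0.01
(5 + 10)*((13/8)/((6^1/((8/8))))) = 65/16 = 4.06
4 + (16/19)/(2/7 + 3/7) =492/95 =5.18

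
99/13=7.62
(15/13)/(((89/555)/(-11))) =-91575/1157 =-79.15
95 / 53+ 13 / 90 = 9239 / 4770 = 1.94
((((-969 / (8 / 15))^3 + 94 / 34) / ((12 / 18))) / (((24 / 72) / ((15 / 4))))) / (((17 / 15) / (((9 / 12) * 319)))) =-21365507480145.74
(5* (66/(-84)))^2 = 3025/196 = 15.43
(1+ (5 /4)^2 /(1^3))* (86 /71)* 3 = 5289 /568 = 9.31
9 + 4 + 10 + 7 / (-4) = 85 / 4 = 21.25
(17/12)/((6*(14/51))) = 289/336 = 0.86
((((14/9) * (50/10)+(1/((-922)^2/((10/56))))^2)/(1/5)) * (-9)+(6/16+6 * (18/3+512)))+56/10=7829677278319816167/2832759803659520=2763.97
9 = 9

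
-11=-11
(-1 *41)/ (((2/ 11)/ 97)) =-43747/ 2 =-21873.50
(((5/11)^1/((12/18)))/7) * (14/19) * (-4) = -60/209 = -0.29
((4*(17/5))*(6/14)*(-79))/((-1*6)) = 2686/35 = 76.74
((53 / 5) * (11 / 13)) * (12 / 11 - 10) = -5194 / 65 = -79.91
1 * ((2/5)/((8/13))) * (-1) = -13/20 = -0.65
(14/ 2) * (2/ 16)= 7/ 8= 0.88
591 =591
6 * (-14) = -84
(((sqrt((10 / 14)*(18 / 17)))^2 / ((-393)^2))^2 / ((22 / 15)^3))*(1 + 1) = 84375 / 5550820210485011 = 0.00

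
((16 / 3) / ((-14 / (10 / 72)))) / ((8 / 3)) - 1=-1.02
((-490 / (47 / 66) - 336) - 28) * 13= -642824 / 47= -13677.11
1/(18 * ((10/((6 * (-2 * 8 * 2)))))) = -16/15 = -1.07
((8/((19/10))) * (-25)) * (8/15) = -3200/57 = -56.14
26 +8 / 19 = 502 / 19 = 26.42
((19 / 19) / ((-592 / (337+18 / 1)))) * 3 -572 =-339689 / 592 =-573.80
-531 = -531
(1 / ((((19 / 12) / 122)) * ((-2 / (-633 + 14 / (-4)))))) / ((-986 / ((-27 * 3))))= 993141 / 493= 2014.48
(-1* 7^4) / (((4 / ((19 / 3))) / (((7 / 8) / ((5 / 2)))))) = -1330.55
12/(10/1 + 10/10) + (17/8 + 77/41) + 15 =72499/3608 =20.09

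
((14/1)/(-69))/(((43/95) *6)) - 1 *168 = -1496033/8901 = -168.07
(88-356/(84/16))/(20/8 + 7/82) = 164/21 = 7.81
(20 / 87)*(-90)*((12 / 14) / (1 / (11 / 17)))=-39600 / 3451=-11.47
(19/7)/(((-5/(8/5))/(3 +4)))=-152/25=-6.08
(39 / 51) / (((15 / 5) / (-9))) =-39 / 17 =-2.29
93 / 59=1.58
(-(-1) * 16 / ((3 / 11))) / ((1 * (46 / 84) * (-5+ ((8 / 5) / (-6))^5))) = -267300000 / 12478811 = -21.42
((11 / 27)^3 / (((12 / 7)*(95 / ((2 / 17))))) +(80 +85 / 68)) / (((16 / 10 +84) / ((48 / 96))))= 30993362509 / 65305359648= 0.47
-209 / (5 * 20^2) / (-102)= 209 / 204000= 0.00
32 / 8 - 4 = 0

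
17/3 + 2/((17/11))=355/51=6.96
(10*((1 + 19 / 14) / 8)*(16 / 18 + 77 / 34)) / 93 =53075 / 531216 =0.10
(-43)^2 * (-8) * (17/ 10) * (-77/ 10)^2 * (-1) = 1490930.06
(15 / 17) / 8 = 15 / 136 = 0.11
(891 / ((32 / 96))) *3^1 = 8019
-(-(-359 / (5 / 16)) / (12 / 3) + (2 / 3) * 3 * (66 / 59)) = -85384 / 295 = -289.44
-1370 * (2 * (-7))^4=-52629920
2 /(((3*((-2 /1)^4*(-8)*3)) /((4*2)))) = -1 /72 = -0.01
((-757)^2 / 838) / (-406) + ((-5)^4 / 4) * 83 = 12967.07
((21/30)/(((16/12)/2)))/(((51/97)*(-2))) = -679/680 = -1.00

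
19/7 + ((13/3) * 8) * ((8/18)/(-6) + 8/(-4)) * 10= -406141/567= -716.30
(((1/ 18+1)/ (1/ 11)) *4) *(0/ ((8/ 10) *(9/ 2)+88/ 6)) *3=0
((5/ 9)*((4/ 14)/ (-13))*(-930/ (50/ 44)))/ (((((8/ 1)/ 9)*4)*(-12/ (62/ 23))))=-10571/ 16744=-0.63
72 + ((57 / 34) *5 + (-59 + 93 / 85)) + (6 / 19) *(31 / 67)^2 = 22.54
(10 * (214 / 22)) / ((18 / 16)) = 8560 / 99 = 86.46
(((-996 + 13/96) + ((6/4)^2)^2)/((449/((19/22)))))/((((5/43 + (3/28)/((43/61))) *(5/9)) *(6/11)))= -28630217/1221280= -23.44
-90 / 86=-1.05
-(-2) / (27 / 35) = 70 / 27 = 2.59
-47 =-47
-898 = -898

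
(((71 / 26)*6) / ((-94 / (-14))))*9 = 13419 / 611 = 21.96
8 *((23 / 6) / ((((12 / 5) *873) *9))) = 115 / 70713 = 0.00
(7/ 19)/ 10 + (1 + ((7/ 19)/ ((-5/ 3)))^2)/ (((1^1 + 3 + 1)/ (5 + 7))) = 230509/ 90250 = 2.55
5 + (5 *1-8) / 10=47 / 10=4.70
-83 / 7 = -11.86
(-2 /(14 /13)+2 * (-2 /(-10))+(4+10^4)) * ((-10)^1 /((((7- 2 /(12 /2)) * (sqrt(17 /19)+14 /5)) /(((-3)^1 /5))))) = 59865219 /16495- 3150801 * sqrt(323) /46186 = 2403.23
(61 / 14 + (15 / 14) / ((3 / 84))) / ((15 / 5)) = 481 / 42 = 11.45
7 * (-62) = -434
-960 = -960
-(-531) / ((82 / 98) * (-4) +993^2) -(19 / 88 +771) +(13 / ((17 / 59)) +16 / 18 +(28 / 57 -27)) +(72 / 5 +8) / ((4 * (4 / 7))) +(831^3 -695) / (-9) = -3940541452417908024377 / 61800332421960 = -63762463.70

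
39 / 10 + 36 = 399 / 10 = 39.90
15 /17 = 0.88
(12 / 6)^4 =16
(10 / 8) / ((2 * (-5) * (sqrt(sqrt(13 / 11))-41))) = 1 / (8 * (-11^(3 / 4) * 13^(1 / 4) / 11+41)) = 0.00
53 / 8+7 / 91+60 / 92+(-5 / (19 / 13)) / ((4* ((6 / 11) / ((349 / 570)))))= 99384125 / 15543216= 6.39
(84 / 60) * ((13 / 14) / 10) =13 / 100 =0.13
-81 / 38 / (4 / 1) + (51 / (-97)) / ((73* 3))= -576145 / 1076312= -0.54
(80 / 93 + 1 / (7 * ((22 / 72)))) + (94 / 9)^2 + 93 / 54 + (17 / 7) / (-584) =12661371391 / 112914648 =112.13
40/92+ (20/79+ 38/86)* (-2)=-74636/78131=-0.96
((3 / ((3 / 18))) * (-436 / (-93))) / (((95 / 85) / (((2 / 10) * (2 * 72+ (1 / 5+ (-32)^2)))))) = 259760952 / 14725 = 17640.81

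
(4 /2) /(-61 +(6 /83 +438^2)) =0.00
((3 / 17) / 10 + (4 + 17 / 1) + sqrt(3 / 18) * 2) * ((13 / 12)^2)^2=28561 * sqrt(6) / 62208 + 11338717 / 391680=30.07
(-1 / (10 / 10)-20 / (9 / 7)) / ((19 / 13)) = -11.33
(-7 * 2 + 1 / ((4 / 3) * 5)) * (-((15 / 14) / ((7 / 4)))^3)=373950 / 117649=3.18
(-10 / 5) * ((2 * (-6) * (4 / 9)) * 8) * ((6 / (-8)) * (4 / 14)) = -128 / 7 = -18.29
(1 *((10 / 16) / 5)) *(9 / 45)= 1 / 40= 0.02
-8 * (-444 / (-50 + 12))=-1776 / 19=-93.47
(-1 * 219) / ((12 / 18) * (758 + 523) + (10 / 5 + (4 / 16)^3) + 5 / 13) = -182208 / 712525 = -0.26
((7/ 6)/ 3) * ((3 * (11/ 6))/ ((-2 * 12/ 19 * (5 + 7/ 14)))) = -133/ 432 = -0.31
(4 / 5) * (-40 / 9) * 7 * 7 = -1568 / 9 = -174.22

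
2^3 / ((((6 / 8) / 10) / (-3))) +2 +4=-314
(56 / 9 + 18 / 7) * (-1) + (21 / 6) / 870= -8.79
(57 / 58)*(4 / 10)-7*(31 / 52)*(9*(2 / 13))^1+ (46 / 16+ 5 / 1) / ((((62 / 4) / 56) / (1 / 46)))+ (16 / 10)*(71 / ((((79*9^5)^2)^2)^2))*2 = -37349948083454836132394776443230933839114438665948215867008421 / 7835944300168812449826367523316416644180372542315702375804930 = -4.77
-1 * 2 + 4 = 2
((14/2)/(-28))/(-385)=1/1540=0.00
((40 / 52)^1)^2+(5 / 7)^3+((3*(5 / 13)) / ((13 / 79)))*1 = 461880 / 57967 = 7.97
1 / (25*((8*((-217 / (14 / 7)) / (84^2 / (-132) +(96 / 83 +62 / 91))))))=2144231 / 901450550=0.00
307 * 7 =2149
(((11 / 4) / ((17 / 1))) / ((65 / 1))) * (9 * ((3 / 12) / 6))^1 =0.00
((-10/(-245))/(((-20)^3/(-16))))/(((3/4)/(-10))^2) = 32/2205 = 0.01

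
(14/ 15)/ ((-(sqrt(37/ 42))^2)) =-196/ 185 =-1.06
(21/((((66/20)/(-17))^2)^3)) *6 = 337925966000000/143496441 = 2354943.19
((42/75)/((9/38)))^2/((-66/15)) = -141512/111375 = -1.27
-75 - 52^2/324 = -6751/81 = -83.35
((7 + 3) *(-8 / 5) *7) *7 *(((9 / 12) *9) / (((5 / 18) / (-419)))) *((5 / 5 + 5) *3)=718420752 / 5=143684150.40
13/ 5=2.60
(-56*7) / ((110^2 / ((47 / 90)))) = -2303 / 136125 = -0.02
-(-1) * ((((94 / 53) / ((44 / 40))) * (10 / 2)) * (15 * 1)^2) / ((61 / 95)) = 100462500 / 35563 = 2824.92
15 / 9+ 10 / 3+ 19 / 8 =59 / 8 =7.38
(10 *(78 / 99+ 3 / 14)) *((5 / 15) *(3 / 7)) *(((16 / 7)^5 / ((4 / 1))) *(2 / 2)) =606863360 / 27176919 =22.33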